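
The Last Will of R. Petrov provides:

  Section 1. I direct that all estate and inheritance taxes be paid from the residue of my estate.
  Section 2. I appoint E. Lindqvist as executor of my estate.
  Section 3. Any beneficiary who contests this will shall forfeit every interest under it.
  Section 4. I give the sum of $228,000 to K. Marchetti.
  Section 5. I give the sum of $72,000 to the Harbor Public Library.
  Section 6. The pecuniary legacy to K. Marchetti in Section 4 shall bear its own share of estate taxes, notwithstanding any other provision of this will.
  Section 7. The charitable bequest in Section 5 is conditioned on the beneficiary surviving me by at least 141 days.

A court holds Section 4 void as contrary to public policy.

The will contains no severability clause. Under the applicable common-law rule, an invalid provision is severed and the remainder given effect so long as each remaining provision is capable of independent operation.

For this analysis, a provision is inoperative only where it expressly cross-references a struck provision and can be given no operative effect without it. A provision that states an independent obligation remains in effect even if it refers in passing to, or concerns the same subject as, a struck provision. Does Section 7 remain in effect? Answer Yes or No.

Yes

Section 4 is struck. The only function of Section 6 is the tax charge on Section 4, so it cannot stand once Section 4 is removed. Under the stated default rule, only provisions that cannot operate independently fall away; the rest are enforced. The provisions still in force are Section 1, Section 2, Section 3, Section 5, and Section 7. Section 7 is among the surviving provisions, so the answer is yes.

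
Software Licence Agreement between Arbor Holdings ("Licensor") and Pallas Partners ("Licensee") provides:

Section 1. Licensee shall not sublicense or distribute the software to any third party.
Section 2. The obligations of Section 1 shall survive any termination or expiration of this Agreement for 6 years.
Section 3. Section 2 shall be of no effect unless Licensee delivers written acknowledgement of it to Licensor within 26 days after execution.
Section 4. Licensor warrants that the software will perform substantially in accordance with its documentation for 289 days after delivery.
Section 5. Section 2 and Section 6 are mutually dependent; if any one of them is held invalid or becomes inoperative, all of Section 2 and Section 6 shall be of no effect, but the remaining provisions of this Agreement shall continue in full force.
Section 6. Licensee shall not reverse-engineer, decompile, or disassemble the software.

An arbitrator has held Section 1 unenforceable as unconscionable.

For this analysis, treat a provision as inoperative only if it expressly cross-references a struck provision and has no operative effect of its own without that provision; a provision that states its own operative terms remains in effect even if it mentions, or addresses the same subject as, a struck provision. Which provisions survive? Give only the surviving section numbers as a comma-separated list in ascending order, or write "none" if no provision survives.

Section 1 is struck. Section 2 operates only by reference to Section 1, so it falls with Section 1. Section 3 merely fixes the acknowledgement condition for Section 2; with Section 2 gone it has nothing to operate on and falls away. Section 5 declares Section 2 and Section 6 mutually dependent; since one of them has fallen, all of them are of no effect. That brings down Section 6 as well. The remainder continues in force under Section 5. That leaves Section 4 and Section 5 in effect.

4, 5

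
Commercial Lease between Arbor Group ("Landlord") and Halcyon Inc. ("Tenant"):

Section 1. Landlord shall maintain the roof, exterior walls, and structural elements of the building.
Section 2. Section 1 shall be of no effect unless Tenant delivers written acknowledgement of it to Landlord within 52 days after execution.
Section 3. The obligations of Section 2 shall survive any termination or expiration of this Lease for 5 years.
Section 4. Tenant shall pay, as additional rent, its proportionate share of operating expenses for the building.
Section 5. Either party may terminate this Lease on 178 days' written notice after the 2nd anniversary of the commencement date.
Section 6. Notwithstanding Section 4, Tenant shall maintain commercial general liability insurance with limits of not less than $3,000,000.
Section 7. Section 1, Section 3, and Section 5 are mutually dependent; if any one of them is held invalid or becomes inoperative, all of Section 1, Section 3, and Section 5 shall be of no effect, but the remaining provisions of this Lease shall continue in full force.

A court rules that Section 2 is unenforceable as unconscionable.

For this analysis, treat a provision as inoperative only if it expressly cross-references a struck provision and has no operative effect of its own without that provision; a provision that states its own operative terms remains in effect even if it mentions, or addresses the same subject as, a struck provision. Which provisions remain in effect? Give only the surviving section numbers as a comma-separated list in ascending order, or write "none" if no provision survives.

Section 2 is struck. Section 3 operates only by reference to Section 2, so it falls with Section 2. Section 7 declares Section 1, Section 3, and Section 5 mutually dependent; since one of them has fallen, all of them are of no effect. That brings down Section 1 and Section 5 as well. The remainder continues in force under Section 7. The provisions still in force are Section 4, Section 6, and Section 7.

4, 6, 7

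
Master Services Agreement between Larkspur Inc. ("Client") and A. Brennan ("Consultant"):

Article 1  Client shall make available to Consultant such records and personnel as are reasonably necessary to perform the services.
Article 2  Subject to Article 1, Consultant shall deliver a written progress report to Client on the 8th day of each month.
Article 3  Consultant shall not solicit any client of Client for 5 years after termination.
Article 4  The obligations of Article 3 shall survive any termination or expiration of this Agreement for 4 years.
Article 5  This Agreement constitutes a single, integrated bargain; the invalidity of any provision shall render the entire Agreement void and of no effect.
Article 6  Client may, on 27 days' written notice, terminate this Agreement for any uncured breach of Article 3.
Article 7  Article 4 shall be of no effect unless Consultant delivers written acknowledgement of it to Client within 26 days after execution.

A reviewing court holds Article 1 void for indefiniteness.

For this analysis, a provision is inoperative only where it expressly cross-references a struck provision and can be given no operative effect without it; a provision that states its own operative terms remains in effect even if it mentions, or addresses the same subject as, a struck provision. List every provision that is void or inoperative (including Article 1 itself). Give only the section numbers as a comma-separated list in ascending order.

Article 1 is struck. No other provision's operative terms depend on Article 1. Article 5 provides that the Agreement is not severable, so the invalidity of any one provision voids the entire Agreement. No provision of the Agreement survives.

1, 2, 3, 4, 5, 6, 7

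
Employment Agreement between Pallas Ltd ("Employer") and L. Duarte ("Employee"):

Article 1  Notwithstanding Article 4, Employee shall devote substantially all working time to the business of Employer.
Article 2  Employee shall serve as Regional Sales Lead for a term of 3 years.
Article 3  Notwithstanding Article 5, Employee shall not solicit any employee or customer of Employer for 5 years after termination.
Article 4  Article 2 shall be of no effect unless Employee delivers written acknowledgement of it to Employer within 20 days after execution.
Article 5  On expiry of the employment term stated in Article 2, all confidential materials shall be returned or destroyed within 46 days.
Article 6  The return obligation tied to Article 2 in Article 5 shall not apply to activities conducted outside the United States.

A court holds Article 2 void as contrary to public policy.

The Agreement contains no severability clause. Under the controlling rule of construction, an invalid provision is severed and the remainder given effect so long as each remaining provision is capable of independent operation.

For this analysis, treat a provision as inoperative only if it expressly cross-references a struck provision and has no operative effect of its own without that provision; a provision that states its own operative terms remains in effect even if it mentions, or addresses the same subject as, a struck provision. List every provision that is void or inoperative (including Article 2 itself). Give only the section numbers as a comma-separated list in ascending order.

2, 4, 5, 6

Article 2 is struck. Article 4 operates only by reference to Article 2, so it falls with Article 2. Article 5 has no operative effect of its own apart from Article 2 and is therefore inoperative. Article 6 operates only by reference to Article 5, so it falls with Article 5. Article 3 mentions Article 5 but its own obligation stands independently of Article 5, so Article 3 is not affected. Article 1 mentions Article 4 but its own obligation stands independently of Article 4, so Article 1 is not affected. With no severability clause, the stated default rule severs what cannot stand and enforces each remaining provision that can operate on its own. The provisions still in force are Article 1 and Article 3.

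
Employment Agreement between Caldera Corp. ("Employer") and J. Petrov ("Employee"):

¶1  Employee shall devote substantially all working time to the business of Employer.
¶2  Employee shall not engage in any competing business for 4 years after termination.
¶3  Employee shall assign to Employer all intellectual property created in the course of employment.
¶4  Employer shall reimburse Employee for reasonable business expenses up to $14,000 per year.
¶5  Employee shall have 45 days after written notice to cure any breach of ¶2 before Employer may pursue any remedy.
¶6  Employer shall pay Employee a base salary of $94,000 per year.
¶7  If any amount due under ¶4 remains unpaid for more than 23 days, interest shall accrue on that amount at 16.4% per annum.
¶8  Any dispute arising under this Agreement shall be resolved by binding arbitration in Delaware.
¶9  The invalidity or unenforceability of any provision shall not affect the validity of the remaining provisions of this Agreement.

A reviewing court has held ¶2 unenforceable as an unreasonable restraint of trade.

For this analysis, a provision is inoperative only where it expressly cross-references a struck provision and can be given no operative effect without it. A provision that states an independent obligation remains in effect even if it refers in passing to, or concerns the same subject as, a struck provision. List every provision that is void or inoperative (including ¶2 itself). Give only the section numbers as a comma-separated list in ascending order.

¶2 is struck. ¶5 has no operative effect of its own apart from ¶2 and is therefore inoperative. ¶9 is a severability clause and preserves every provision that can still be given independent effect. That leaves ¶1, ¶3, ¶4, ¶6, ¶7, ¶8, and ¶9 in effect.

2, 5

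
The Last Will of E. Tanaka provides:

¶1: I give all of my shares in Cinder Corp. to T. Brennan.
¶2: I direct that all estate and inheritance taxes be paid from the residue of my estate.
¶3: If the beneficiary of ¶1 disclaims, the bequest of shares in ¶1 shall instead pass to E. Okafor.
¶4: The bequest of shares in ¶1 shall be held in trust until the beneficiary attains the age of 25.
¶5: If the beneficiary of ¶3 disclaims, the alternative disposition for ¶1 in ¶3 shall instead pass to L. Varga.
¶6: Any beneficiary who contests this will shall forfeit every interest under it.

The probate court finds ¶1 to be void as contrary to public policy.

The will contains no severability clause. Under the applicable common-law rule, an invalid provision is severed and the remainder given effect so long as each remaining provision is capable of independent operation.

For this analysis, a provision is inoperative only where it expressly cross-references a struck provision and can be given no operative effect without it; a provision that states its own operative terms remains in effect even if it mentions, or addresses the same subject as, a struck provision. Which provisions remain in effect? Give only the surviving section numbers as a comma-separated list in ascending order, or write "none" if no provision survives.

¶1 is struck. The only function of ¶3 is the alternative disposition for ¶1, so it cannot stand once ¶1 is removed. The only function of ¶4 is the trust for ¶1, so it cannot stand once ¶1 is removed. ¶5 has no operative effect of its own apart from ¶3 and is therefore inoperative. With no severability clause, the stated default rule severs what cannot stand and enforces each remaining provision that can operate on its own. That leaves ¶2 and ¶6 in effect.

2, 6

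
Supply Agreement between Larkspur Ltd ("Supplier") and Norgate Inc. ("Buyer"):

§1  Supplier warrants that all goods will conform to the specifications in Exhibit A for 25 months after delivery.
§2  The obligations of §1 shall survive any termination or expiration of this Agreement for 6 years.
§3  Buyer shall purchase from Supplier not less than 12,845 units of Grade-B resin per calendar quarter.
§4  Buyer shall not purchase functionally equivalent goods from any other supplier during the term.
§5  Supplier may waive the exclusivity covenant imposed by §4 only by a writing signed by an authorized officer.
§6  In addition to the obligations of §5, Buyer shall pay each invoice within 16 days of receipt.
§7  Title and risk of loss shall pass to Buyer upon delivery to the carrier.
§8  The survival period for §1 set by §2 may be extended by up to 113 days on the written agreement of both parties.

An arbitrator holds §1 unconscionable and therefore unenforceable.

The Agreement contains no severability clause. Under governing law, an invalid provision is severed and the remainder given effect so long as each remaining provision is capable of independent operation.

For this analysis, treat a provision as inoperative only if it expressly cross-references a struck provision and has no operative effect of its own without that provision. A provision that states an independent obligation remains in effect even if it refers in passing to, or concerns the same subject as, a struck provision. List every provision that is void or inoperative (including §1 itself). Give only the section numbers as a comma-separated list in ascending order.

§1 is struck. §2 has no operative effect of its own apart from §1 and is therefore inoperative. The whole of §8 is the extension of the survival period for §1, defined by reference to §2, so §8 cannot stand once §2 is removed. Under the stated default rule, only provisions that cannot operate independently fall away; the rest are enforced. The provisions still in force are §3, §4, §5, §6, and §7.

1, 2, 8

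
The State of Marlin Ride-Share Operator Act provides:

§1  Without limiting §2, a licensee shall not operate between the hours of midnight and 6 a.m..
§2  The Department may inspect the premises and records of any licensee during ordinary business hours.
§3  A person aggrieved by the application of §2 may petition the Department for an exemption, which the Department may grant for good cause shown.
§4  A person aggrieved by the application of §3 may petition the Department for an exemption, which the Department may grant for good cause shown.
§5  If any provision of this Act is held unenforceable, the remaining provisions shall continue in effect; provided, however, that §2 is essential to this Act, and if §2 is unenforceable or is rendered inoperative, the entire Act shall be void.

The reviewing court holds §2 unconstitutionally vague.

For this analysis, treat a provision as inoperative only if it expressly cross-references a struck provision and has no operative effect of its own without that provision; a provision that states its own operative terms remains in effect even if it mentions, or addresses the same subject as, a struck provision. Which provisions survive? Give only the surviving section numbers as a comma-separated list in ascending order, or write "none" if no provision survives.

§2 is struck. The only function of §3 is the exemption procedure for §2, so it cannot stand once §2 is removed. The only function of §4 is the exemption procedure for §3, so it cannot stand once §3 is removed. §5 makes §2 an essential term, and §2 is the provision held invalid; under §5, the entire Act is therefore void. No provision of the Act survives.

none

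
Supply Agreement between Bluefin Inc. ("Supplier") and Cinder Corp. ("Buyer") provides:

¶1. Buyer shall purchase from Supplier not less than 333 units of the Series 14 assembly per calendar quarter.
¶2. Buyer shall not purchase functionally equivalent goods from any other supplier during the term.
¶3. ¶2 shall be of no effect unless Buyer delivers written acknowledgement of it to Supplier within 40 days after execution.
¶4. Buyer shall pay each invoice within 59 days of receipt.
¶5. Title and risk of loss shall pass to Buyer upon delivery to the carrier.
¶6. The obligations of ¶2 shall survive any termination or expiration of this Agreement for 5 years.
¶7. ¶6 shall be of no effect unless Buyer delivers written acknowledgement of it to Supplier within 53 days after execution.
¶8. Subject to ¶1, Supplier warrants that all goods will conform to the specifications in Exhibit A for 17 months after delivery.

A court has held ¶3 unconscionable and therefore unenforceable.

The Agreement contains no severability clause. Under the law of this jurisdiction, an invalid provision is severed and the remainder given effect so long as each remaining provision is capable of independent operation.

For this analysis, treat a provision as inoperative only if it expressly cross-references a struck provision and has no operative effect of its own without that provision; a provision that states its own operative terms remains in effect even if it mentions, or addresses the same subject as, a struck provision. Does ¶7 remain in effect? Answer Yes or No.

¶3 is struck. Nothing else in the Agreement is defined by reference to ¶3. With no severability clause, the stated default rule severs what cannot stand and enforces each remaining provision that can operate on its own. ¶1, ¶2, ¶4, ¶5, ¶6, ¶7, and ¶8 remain in effect. ¶7 is among the surviving provisions, so the answer is yes.

Yes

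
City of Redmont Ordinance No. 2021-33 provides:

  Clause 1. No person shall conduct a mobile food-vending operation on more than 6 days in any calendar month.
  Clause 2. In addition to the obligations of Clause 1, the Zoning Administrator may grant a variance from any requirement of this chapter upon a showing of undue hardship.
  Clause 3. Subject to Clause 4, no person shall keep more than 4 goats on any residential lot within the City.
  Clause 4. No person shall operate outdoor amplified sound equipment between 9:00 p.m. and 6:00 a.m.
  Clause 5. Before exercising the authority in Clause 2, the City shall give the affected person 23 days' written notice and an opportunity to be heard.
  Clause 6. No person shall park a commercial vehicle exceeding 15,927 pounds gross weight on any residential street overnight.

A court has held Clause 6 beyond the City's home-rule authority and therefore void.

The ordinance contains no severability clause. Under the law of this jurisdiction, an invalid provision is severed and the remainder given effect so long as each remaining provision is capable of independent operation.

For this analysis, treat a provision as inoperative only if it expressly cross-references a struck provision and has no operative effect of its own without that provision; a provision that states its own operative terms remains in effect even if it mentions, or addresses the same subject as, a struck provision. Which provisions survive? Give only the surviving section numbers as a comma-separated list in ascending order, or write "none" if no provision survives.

1, 2, 3, 4, 5

Clause 6 is struck. Nothing else in the ordinance is defined by reference to Clause 6. With no severability clause, the stated default rule severs what cannot stand and enforces each remaining provision that can operate on its own. That leaves Clause 1, Clause 2, Clause 3, Clause 4, and Clause 5 in effect.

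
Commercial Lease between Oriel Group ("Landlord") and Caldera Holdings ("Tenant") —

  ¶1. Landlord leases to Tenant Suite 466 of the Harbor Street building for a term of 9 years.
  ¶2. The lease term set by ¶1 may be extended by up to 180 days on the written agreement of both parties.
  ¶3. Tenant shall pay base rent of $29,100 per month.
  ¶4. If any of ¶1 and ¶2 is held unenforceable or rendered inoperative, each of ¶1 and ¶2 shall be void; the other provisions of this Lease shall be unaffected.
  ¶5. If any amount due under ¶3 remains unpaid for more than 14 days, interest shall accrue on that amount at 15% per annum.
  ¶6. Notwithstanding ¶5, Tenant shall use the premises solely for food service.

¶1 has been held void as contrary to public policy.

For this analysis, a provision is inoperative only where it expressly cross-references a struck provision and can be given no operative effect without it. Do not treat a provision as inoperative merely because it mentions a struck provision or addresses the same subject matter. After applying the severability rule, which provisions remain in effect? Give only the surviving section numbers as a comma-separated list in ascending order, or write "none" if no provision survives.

3, 4, 5, 6

¶1 is struck. ¶2 operates only by reference to ¶1, so it falls with ¶1. ¶4 declares ¶1 and ¶2 mutually dependent; since one of them has fallen, all of them are of no effect. The remainder continues in force under ¶4. ¶3, ¶4, ¶5, and ¶6 remain in effect.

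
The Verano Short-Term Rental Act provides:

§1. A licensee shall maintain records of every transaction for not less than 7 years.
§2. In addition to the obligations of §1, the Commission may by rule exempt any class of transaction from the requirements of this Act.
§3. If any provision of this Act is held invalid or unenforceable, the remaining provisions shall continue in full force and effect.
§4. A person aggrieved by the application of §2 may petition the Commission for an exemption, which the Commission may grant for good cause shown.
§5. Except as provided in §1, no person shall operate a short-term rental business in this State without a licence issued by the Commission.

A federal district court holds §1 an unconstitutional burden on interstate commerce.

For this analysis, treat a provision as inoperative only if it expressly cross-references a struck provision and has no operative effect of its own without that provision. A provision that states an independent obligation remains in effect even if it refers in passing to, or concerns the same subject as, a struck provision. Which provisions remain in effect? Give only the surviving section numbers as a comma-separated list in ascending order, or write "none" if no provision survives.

2, 3, 4, 5

§1 is struck. §2 mentions §1 but its own obligation stands independently of §1, so §2 is not affected. §5 mentions §1 but its own obligation stands independently of §1, so §5 is not affected. Nothing else in the Act is defined by reference to §1. §3 is a severability clause and preserves every provision that can still be given independent effect. §2, §3, §4, and §5 remain in effect.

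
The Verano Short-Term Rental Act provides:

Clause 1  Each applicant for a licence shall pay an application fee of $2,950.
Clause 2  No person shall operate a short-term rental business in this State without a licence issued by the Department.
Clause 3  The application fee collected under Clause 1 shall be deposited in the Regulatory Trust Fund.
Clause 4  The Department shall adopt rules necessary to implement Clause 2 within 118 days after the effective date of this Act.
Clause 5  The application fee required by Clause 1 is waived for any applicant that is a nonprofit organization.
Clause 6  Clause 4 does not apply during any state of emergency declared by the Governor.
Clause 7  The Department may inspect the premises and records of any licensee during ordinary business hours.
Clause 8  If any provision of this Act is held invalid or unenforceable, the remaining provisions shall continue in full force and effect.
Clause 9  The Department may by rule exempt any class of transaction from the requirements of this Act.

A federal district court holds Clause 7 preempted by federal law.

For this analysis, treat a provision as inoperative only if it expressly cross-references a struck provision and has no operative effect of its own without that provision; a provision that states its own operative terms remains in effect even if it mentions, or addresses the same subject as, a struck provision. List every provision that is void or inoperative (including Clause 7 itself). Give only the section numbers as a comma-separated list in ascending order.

Clause 7 is struck. Nothing else in the Act is defined by reference to Clause 7. Clause 8 is a severability clause and preserves every provision that can still be given independent effect. That leaves Clause 1, Clause 2, Clause 3, Clause 4, Clause 5, Clause 6, Clause 8, and Clause 9 in effect.

7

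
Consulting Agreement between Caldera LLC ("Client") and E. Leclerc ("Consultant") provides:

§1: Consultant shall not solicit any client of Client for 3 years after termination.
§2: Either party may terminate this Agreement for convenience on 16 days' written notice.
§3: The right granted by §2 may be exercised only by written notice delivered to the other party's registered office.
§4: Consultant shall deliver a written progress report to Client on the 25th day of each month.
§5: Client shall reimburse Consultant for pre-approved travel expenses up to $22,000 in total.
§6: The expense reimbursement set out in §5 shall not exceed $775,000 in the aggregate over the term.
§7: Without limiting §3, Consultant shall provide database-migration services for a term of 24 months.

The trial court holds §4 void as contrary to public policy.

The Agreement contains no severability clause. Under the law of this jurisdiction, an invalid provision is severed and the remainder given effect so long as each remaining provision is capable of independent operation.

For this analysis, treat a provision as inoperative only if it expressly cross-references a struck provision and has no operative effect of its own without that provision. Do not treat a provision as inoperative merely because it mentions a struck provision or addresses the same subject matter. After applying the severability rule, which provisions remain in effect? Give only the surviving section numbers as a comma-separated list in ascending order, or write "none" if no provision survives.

1, 2, 3, 5, 6, 7

§4 is struck. Nothing else in the Agreement is defined by reference to §4. With no severability clause, the stated default rule severs what cannot stand and enforces each remaining provision that can operate on its own. The provisions still in force are §1, §2, §3, §5, §6, and §7.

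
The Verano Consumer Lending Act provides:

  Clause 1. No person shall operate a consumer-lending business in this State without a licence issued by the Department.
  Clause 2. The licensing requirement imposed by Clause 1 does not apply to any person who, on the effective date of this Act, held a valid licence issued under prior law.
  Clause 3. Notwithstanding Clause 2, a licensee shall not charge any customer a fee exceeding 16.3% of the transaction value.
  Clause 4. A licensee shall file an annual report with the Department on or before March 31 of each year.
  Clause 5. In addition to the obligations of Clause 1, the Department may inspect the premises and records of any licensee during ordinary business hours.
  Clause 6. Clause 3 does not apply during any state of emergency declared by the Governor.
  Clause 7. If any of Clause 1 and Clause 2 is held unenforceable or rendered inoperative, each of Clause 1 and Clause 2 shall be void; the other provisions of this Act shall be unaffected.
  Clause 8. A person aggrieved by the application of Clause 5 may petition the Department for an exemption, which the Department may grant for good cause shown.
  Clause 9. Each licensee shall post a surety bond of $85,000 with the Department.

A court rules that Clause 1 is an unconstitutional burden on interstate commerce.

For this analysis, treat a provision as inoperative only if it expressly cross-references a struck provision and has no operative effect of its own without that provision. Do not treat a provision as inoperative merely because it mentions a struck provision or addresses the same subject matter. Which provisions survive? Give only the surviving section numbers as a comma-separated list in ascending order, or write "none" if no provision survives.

Clause 1 is struck. Clause 2 operates only by reference to Clause 1, so it falls with Clause 1. Although Clause 5 refers to Clause 1, its operative terms do not depend on Clause 1, so it remains in effect. Clause 3 mentions Clause 2 but its own obligation stands independently of Clause 2, so Clause 3 is not affected. Clause 7 declares Clause 1 and Clause 2 mutually dependent; since one of them has fallen, all of them are of no effect. The remainder continues in force under Clause 7. That leaves Clause 3, Clause 4, Clause 5, Clause 6, Clause 7, Clause 8, and Clause 9 in effect.

3, 4, 5, 6, 7, 8, 9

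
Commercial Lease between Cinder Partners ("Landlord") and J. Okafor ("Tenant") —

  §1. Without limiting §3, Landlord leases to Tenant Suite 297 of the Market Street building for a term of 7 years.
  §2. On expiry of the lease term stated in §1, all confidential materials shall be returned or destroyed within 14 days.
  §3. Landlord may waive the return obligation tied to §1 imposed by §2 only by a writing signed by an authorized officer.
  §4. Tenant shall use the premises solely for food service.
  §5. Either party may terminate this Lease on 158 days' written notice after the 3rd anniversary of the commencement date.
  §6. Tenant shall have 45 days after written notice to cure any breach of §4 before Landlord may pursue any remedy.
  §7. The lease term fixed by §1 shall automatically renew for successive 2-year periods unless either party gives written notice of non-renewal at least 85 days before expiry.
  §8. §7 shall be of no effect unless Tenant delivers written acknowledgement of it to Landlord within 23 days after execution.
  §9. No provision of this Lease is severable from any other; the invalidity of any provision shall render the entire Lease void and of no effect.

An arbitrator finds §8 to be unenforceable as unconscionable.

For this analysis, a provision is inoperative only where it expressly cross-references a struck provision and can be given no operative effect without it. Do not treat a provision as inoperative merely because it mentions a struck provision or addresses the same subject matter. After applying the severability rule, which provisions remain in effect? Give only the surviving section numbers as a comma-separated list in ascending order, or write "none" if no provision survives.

none

§8 is struck. Nothing else in the Lease is defined by reference to §8. §9 provides that the Lease is not severable, so the invalidity of any one provision voids the entire Lease. No provision of the Lease survives.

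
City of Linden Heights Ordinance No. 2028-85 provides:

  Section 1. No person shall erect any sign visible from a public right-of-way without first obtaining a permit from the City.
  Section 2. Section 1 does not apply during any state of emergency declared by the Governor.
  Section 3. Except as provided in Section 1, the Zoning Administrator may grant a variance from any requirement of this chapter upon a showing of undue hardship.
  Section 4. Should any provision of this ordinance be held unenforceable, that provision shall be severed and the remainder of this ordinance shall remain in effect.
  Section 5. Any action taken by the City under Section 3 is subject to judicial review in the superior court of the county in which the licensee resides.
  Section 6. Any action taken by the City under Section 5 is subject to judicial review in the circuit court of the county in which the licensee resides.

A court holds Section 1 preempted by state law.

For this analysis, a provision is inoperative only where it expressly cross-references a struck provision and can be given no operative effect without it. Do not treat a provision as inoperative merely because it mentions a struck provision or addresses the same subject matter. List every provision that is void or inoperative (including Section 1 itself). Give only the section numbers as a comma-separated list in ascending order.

1, 2

Section 1 is struck. Section 2 operates only by reference to Section 1, so it falls with Section 1. Although Section 3 refers to Section 1, its operative terms do not depend on Section 1, so it remains in effect. Section 4 is a severability clause and preserves every provision that can still be given independent effect. The provisions still in force are Section 3, Section 4, Section 5, and Section 6.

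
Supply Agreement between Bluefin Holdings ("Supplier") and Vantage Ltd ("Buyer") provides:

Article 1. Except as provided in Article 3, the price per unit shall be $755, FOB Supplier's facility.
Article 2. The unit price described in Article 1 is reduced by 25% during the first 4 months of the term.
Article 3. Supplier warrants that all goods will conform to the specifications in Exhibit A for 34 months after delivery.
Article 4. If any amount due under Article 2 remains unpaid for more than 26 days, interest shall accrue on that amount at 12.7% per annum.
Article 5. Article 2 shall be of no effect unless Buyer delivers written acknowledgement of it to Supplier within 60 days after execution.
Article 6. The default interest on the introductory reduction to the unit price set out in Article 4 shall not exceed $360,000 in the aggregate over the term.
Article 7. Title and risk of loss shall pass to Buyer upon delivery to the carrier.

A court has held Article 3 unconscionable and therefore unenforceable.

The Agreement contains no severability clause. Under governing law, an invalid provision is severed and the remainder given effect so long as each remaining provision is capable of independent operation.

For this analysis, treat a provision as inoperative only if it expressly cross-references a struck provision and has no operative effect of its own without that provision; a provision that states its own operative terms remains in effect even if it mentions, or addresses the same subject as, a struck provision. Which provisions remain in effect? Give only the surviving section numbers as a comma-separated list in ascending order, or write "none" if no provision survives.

Article 3 is struck. Article 1 mentions Article 3 but its own obligation stands independently of Article 3, so Article 1 is not affected. No other provision's operative terms depend on Article 3. Under the stated default rule, only provisions that cannot operate independently fall away; the rest are enforced. Article 1, Article 2, Article 4, Article 5, Article 6, and Article 7 remain in effect.

1, 2, 4, 5, 6, 7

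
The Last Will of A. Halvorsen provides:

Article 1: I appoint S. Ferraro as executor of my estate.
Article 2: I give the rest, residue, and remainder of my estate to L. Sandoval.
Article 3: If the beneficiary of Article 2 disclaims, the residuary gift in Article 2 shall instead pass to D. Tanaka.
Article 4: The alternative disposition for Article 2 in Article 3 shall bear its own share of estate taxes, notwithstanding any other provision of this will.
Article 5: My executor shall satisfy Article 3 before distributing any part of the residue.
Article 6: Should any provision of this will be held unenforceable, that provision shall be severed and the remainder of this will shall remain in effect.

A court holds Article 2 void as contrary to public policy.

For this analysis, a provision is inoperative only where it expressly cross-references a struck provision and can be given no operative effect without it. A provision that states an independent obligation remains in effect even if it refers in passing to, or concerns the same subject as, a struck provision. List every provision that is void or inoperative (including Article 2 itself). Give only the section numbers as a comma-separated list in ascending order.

2, 3, 4, 5

Article 2 is struck. Article 3 operates only by reference to Article 2, so it falls with Article 2. Article 4 has no operative effect of its own apart from Article 3 and is therefore inoperative. Article 5 has no operative effect of its own apart from Article 3 and is therefore inoperative. Under the severability clause in Article 6, the remaining provisions continue in force. That leaves Article 1 and Article 6 in effect.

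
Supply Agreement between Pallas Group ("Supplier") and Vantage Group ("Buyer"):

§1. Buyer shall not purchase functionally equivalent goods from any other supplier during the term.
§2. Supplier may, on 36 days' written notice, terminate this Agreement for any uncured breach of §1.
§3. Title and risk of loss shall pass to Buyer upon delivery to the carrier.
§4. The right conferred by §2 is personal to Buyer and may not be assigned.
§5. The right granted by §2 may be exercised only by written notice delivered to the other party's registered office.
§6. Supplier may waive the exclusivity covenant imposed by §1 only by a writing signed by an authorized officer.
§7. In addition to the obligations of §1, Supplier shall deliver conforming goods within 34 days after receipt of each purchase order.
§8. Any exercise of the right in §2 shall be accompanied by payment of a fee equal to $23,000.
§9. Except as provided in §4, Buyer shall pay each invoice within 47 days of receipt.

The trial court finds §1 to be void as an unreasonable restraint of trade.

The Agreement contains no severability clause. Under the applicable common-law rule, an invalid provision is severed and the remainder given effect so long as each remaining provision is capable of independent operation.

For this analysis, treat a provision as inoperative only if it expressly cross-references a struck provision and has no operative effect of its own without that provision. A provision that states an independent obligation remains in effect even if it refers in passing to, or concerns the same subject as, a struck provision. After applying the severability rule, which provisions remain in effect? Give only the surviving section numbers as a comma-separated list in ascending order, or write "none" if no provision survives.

3, 7, 9

§1 is struck. The only function of §2 is the termination right for breach of §1, so it cannot stand once §1 is removed. §6 merely fixes the waiver condition for §1; with §1 gone it has nothing to operate on and falls away. §4 has no operative effect of its own apart from §2 and is therefore inoperative. The only function of §5 is the notice requirement for §2, so it cannot stand once §2 is removed. §8 operates only by reference to §2, so it falls with §2. Although §9 refers to §4, its operative terms do not depend on §4, so it remains in effect. §7 mentions §1 but its own obligation stands independently of §1, so §7 is not affected. With no severability clause, the stated default rule severs what cannot stand and enforces each remaining provision that can operate on its own. §3, §7, and §9 remain in effect.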